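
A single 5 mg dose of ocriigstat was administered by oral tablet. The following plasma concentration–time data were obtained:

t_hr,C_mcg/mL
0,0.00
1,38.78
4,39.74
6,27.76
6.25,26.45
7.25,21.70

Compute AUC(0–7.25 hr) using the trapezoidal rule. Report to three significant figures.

Trapezoidal AUC_0→7.25:
  [0→1]: (0.00+38.78)/2 × 1 = 19.39
  [1→4]: (38.78+39.74)/2 × 3 = 117.78
  [4→6]: (39.74+27.76)/2 × 2 = 67.5
  [6→6.25]: (27.76+26.45)/2 × 0.25 = 6.77625
  [6.25→7.25]: (26.45+21.70)/2 × 1 = 24.075
  Sum = 235.52125 mcg/mL·hr

AUC = 236 mcg/mL·hr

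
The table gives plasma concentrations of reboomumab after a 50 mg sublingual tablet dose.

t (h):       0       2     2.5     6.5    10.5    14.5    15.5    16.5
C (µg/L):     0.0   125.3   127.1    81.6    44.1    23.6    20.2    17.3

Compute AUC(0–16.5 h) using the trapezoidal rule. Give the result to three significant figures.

AUC = 1030 µg/L·h

Trapezoidal AUC_0→16.5:
  [0→2]: (0.0+125.3)/2 × 2 = 125.3
  [2→2.5]: (125.3+127.1)/2 × 0.5 = 63.1
  [2.5→6.5]: (127.1+81.6)/2 × 4 = 417.4
  [6.5→10.5]: (81.6+44.1)/2 × 4 = 251.4
  [10.5→14.5]: (44.1+23.6)/2 × 4 = 135.4
  [14.5→15.5]: (23.6+20.2)/2 × 1 = 21.9
  [15.5→16.5]: (20.2+17.3)/2 × 1 = 18.75
  Sum = 1033.25 µg/L·h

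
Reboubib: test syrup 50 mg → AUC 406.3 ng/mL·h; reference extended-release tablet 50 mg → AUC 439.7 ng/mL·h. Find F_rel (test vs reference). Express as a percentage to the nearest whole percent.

F_rel = (AUC_test/D_test) / (AUC_ref/D_ref)
      = (406.3/50) / (439.7/50)
      = 8.126 / 8.794 = 0.9240 = 92.40%

F_rel = 92%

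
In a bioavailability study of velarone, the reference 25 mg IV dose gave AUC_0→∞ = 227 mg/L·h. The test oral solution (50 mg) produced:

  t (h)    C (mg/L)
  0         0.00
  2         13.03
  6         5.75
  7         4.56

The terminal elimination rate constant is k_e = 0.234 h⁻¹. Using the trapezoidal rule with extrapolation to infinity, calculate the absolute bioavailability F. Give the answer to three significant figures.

F = 0.166

Trapezoidal AUC_0→7 (oral solution):
  [0→2]: (0.00+13.03)/2 × 2 = 13.03
  [2→6]: (13.03+5.75)/2 × 4 = 37.56
  [6→7]: (5.75+4.56)/2 × 1 = 5.155
  Sum = 55.745 mg/L·h
Tail: C_last/k_e = 4.56/0.234 = 19.487
AUC_0→∞ (oral solution) = 55.745 + 19.487 = 75.232 mg/L·h
F = (AUC_ev/D_ev)/(AUC_iv/D_iv) = (75.232/50)/(227/25) = 1.50464/9.08 = 0.1657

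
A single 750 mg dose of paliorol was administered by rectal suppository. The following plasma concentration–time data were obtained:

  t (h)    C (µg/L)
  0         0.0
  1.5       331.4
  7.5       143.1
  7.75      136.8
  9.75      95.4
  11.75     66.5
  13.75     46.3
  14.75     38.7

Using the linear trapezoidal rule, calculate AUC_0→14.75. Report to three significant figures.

AUC = 2260 µg/L·h

Trapezoidal AUC_0→14.75:
  [0→1.5]: (0.0+331.4)/2 × 1.5 = 248.55
  [1.5→7.5]: (331.4+143.1)/2 × 6 = 1423.5
  [7.5→7.75]: (143.1+136.8)/2 × 0.25 = 34.9875
  [7.75→9.75]: (136.8+95.4)/2 × 2 = 232.2
  [9.75→11.75]: (95.4+66.5)/2 × 2 = 161.9
  [11.75→13.75]: (66.5+46.3)/2 × 2 = 112.8
  [13.75→14.75]: (46.3+38.7)/2 × 1 = 42.5
  Sum = 2256.4375 µg/L·h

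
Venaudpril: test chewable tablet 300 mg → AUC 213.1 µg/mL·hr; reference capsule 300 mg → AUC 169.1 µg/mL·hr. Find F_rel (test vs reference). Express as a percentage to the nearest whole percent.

F_rel = 126%

F_rel = (AUC_test/D_test) / (AUC_ref/D_ref)
      = (213.1/300) / (169.1/300)
      = 0.710333 / 0.563667 = 1.2602 = 126.02%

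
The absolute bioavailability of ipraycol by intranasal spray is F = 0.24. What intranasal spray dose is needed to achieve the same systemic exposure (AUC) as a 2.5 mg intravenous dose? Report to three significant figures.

For equal systemic exposure: F × D_ev = D_iv
D_ev = D_iv / F = 2.5 / 0.24 = 10.4167 mg

D_intranasal = 10.4 mg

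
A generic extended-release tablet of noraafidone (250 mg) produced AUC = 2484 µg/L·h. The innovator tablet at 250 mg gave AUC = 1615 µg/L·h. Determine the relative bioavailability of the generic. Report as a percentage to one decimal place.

F_rel = 153.8%

F_rel = (AUC_test/D_test) / (AUC_ref/D_ref)
      = (2484/250) / (1615/250)
      = 9.936 / 6.46 = 1.5381 = 153.81%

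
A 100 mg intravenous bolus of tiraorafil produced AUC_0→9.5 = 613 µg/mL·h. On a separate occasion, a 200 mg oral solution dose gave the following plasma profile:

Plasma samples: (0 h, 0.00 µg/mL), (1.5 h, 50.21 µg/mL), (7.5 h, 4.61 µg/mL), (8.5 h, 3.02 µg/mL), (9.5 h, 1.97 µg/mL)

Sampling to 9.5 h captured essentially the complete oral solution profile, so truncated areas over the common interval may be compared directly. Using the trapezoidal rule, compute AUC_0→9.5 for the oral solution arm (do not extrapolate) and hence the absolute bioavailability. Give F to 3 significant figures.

F = 0.170

Trapezoidal AUC_0→9.5 (oral solution):
  [0→1.5]: (0.00+50.21)/2 × 1.5 = 37.6575
  [1.5→7.5]: (50.21+4.61)/2 × 6 = 164.46
  [7.5→8.5]: (4.61+3.02)/2 × 1 = 3.815
  [8.5→9.5]: (3.02+1.97)/2 × 1 = 2.495
  Sum = 208.4275 µg/mL·h
F = (AUC_ev/D_ev)/(AUC_iv/D_iv) = (208.4275/200)/(613/100) = 1.0421375/6.13 = 0.1700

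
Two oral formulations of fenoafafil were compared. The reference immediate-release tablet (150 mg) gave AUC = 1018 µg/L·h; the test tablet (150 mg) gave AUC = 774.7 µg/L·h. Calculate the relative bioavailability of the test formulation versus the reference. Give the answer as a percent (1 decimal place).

F_rel = (AUC_test/D_test) / (AUC_ref/D_ref)
      = (774.7/150) / (1018/150)
      = 5.16467 / 6.78667 = 0.7610 = 76.10%

F_rel = 76.1%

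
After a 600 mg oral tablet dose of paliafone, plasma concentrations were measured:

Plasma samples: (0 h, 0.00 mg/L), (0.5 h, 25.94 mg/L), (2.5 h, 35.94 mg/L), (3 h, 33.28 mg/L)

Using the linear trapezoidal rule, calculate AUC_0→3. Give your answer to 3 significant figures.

Trapezoidal AUC_0→3:
  [0→0.5]: (0.00+25.94)/2 × 0.5 = 6.485
  [0.5→2.5]: (25.94+35.94)/2 × 2 = 61.88
  [2.5→3]: (35.94+33.28)/2 × 0.5 = 17.305
  Sum = 85.67 mg/L·h

AUC = 85.7 mg/L·h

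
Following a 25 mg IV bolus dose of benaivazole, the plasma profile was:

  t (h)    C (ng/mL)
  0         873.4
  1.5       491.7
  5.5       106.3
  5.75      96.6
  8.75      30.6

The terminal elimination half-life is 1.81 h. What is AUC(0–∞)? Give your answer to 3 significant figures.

Trapezoidal AUC_0→8.75:
  [0→1.5]: (873.4+491.7)/2 × 1.5 = 1023.825
  [1.5→5.5]: (491.7+106.3)/2 × 4 = 1196.0
  [5.5→5.75]: (106.3+96.6)/2 × 0.25 = 25.3625
  [5.75→8.75]: (96.6+30.6)/2 × 3 = 190.8
  Sum = 2435.9875 ng/mL·h
k_e = ln2 / t½ = 0.693147 / 1.81 = 0.3830 h^-1
Extrapolated tail: C_last / k_e = 30.6 / 0.383 = 79.896
AUC_0→∞ = 2435.9875 + 79.896 = 2515.8835 ng/mL·h

AUC = 2520 ng/mL·h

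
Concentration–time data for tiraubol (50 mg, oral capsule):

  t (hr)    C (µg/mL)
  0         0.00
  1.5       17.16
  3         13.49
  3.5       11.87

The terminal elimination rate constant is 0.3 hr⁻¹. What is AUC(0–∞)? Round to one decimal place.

Trapezoidal AUC_0→3.5:
  [0→1.5]: (0.00+17.16)/2 × 1.5 = 12.87
  [1.5→3]: (17.16+13.49)/2 × 1.5 = 22.9875
  [3→3.5]: (13.49+11.87)/2 × 0.5 = 6.34
  Sum = 42.1975 µg/mL·hr
Extrapolated tail: C_last / k_e = 11.87 / 0.3 = 39.567
AUC_0→∞ = 42.1975 + 39.567 = 81.7645 µg/mL·hr

AUC = 81.8 µg/mL·hr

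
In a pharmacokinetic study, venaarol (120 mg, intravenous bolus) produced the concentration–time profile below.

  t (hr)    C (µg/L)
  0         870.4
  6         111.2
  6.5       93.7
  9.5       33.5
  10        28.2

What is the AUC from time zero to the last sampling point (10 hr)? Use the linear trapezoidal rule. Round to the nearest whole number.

Trapezoidal AUC_0→10:
  [0→6]: (870.4+111.2)/2 × 6 = 2944.8
  [6→6.5]: (111.2+93.7)/2 × 0.5 = 51.225
  [6.5→9.5]: (93.7+33.5)/2 × 3 = 190.8
  [9.5→10]: (33.5+28.2)/2 × 0.5 = 15.425
  Sum = 3202.25 µg/L·hr

AUC = 3202 µg/L·hr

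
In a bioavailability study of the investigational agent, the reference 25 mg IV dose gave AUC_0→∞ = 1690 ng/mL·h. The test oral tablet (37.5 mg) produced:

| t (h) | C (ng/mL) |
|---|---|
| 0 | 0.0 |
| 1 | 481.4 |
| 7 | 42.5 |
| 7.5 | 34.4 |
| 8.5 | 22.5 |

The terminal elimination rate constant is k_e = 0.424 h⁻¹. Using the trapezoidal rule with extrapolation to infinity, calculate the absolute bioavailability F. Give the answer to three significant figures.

F = 0.755

Trapezoidal AUC_0→8.5 (oral tablet):
  [0→1]: (0.0+481.4)/2 × 1 = 240.7
  [1→7]: (481.4+42.5)/2 × 6 = 1571.7
  [7→7.5]: (42.5+34.4)/2 × 0.5 = 19.225
  [7.5→8.5]: (34.4+22.5)/2 × 1 = 28.45
  Sum = 1860.075 ng/mL·h
Tail: C_last/k_e = 22.5/0.424 = 53.066
AUC_0→∞ (oral tablet) = 1860.075 + 53.066 = 1913.141 ng/mL·h
F = (AUC_ev/D_ev)/(AUC_iv/D_iv) = (1913.141/37.5)/(1690/25) = 51.0171/67.6 = 0.7547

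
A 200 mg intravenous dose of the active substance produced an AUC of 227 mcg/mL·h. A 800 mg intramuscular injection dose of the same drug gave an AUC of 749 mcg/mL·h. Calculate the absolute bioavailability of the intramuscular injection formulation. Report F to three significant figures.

F = 0.825

F = (AUC_ev / D_ev) / (AUC_iv / D_iv)
  = (749/800) / (227/200)
  = 0.93625 / 1.135 = 0.8249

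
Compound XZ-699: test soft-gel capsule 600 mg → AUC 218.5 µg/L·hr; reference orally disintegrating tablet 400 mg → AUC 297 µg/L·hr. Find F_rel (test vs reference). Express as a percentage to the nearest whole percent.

F_rel = (AUC_test/D_test) / (AUC_ref/D_ref)
      = (218.5/600) / (297/400)
      = 0.364167 / 0.7425 = 0.4905 = 49.05%

F_rel = 49%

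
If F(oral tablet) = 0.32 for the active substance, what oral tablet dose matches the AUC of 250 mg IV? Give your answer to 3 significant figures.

For equal systemic exposure: F × D_ev = D_iv
D_ev = D_iv / F = 250 / 0.32 = 781.25 mg

D_oral = 781 mg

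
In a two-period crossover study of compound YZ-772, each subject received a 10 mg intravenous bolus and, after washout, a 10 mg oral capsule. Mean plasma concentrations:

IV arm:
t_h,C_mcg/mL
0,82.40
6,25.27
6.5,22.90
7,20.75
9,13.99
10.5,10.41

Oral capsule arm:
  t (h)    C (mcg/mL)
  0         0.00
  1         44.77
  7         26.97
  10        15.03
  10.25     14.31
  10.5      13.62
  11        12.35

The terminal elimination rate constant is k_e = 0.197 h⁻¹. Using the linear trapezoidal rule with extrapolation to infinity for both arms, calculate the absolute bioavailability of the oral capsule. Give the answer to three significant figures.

Trapezoidal AUC_0→10.5 (IV):
  [0→6]: (82.40+25.27)/2 × 6 = 323.01
  [6→6.5]: (25.27+22.90)/2 × 0.5 = 12.0425
  [6.5→7]: (22.90+20.75)/2 × 0.5 = 10.9125
  [7→9]: (20.75+13.99)/2 × 2 = 34.74
  [9→10.5]: (13.99+10.41)/2 × 1.5 = 18.3
  Sum = 399.005 mcg/mL·h
IV tail: 10.41/0.197 = 52.843; AUC_iv,0→∞ = 399.005 + 52.843 = 451.848 mcg/mL·h
Trapezoidal AUC_0→11 (oral capsule):
  [0→1]: (0.00+44.77)/2 × 1 = 22.385
  [1→7]: (44.77+26.97)/2 × 6 = 215.22
  [7→10]: (26.97+15.03)/2 × 3 = 63.0
  [10→10.25]: (15.03+14.31)/2 × 0.25 = 3.6675
  [10.25→10.5]: (14.31+13.62)/2 × 0.25 = 3.49125
  [10.5→11]: (13.62+12.35)/2 × 0.5 = 6.4925
  Sum = 314.25625 mcg/mL·h
oral capsule tail: 12.35/0.197 = 62.690; AUC_ev,0→∞ = 314.25625 + 62.690 = 376.94625 mcg/mL·h
F = (AUC_ev/D_ev)/(AUC_iv/D_iv) = (376.94625/10)/(451.848/10) = 37.694625/45.1848 = 0.8342

F = 0.834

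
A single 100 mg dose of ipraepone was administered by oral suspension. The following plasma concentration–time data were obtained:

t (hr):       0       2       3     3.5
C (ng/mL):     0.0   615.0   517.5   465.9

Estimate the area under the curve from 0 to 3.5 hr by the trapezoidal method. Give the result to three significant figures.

Trapezoidal AUC_0→3.5:
  [0→2]: (0.0+615.0)/2 × 2 = 615.0
  [2→3]: (615.0+517.5)/2 × 1 = 566.25
  [3→3.5]: (517.5+465.9)/2 × 0.5 = 245.85
  Sum = 1427.1 ng/mL·hr

AUC = 1430 ng/mL·hr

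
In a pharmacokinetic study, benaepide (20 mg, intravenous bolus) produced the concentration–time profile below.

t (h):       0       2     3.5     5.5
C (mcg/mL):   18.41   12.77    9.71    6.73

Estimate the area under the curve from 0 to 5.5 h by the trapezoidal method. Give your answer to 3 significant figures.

AUC = 64.5 mcg/mL·h

Trapezoidal AUC_0→5.5:
  [0→2]: (18.41+12.77)/2 × 2 = 31.18
  [2→3.5]: (12.77+9.71)/2 × 1.5 = 16.86
  [3.5→5.5]: (9.71+6.73)/2 × 2 = 16.44
  Sum = 64.48 mcg/mL·h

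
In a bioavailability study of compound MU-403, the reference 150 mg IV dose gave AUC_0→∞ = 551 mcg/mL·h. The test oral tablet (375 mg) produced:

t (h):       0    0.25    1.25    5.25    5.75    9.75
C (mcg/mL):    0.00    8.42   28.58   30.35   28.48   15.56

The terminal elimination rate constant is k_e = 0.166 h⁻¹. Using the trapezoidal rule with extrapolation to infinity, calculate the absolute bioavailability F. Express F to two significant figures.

F = 0.24

Trapezoidal AUC_0→9.75 (oral tablet):
  [0→0.25]: (0.00+8.42)/2 × 0.25 = 1.0525
  [0.25→1.25]: (8.42+28.58)/2 × 1 = 18.5
  [1.25→5.25]: (28.58+30.35)/2 × 4 = 117.86
  [5.25→5.75]: (30.35+28.48)/2 × 0.5 = 14.7075
  [5.75→9.75]: (28.48+15.56)/2 × 4 = 88.08
  Sum = 240.2 mcg/mL·h
Tail: C_last/k_e = 15.56/0.166 = 93.735
AUC_0→∞ (oral tablet) = 240.2 + 93.735 = 333.935 mcg/mL·h
F = (AUC_ev/D_ev)/(AUC_iv/D_iv) = (333.935/375)/(551/150) = 0.890493/3.67333 = 0.2424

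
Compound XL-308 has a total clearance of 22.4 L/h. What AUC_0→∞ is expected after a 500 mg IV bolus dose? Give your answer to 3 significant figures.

AUC_0→∞ = Dose_iv / CL
        = 500 / 22.4 = 22.3214 mg/L·h

AUC = 22.3 mg/L·h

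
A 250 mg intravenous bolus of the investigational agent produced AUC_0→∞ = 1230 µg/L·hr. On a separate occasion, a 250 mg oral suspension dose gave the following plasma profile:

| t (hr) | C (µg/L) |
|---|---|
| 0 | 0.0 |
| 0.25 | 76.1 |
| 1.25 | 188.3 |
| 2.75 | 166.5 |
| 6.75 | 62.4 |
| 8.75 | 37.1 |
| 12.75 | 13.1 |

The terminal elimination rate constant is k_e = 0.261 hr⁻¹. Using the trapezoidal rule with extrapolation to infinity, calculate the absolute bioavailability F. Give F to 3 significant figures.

Trapezoidal AUC_0→12.75 (oral suspension):
  [0→0.25]: (0.0+76.1)/2 × 0.25 = 9.5125
  [0.25→1.25]: (76.1+188.3)/2 × 1 = 132.2
  [1.25→2.75]: (188.3+166.5)/2 × 1.5 = 266.1
  [2.75→6.75]: (166.5+62.4)/2 × 4 = 457.8
  [6.75→8.75]: (62.4+37.1)/2 × 2 = 99.5
  [8.75→12.75]: (37.1+13.1)/2 × 4 = 100.4
  Sum = 1065.5125 µg/L·hr
Tail: C_last/k_e = 13.1/0.261 = 50.192
AUC_0→∞ (oral suspension) = 1065.5125 + 50.192 = 1115.7045 µg/L·hr
F = (AUC_ev/D_ev)/(AUC_iv/D_iv) = (1115.7045/250)/(1230/250) = 4.462818/4.92 = 0.9071

F = 0.907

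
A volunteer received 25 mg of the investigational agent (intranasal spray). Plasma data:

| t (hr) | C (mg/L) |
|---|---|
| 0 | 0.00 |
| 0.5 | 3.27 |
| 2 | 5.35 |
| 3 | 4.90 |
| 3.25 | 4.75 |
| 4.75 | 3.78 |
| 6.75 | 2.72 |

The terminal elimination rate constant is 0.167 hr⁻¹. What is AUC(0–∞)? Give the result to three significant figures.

Trapezoidal AUC_0→6.75:
  [0→0.5]: (0.00+3.27)/2 × 0.5 = 0.8175
  [0.5→2]: (3.27+5.35)/2 × 1.5 = 6.465
  [2→3]: (5.35+4.90)/2 × 1 = 5.125
  [3→3.25]: (4.90+4.75)/2 × 0.25 = 1.20625
  [3.25→4.75]: (4.75+3.78)/2 × 1.5 = 6.3975
  [4.75→6.75]: (3.78+2.72)/2 × 2 = 6.5
  Sum = 26.51125 mg/L·hr
Extrapolated tail: C_last / k_e = 2.72 / 0.167 = 16.287
AUC_0→∞ = 26.51125 + 16.287 = 42.79825 mg/L·hr

AUC = 42.8 mg/L·hr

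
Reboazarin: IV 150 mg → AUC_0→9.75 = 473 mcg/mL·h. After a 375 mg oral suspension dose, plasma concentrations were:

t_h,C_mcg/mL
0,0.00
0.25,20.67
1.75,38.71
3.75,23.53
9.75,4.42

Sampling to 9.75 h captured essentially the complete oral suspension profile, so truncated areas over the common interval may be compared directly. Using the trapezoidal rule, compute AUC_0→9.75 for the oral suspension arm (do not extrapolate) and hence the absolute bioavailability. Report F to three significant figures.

F = 0.163

Trapezoidal AUC_0→9.75 (oral suspension):
  [0→0.25]: (0.00+20.67)/2 × 0.25 = 2.58375
  [0.25→1.75]: (20.67+38.71)/2 × 1.5 = 44.535
  [1.75→3.75]: (38.71+23.53)/2 × 2 = 62.24
  [3.75→9.75]: (23.53+4.42)/2 × 6 = 83.85
  Sum = 193.20875 mcg/mL·h
F = (AUC_ev/D_ev)/(AUC_iv/D_iv) = (193.20875/375)/(473/150) = 0.515223/3.15333 = 0.1634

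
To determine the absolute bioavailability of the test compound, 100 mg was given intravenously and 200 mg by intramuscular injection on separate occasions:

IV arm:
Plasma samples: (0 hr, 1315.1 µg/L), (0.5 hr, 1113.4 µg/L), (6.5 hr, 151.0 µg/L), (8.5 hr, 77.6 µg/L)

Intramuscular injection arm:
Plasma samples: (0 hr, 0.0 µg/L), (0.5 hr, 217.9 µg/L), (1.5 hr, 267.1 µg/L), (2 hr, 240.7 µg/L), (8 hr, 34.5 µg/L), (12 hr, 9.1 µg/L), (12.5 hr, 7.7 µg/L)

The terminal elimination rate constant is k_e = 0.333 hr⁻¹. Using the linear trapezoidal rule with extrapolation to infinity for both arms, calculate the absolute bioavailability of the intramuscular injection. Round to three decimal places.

F = 0.140

Trapezoidal AUC_0→8.5 (IV):
  [0→0.5]: (1315.1+1113.4)/2 × 0.5 = 607.125
  [0.5→6.5]: (1113.4+151.0)/2 × 6 = 3793.2
  [6.5→8.5]: (151.0+77.6)/2 × 2 = 228.6
  Sum = 4628.925 µg/L·hr
IV tail: 77.6/0.333 = 233.033; AUC_iv,0→∞ = 4628.925 + 233.033 = 4861.958 µg/L·hr
Trapezoidal AUC_0→12.5 (intramuscular injection):
  [0→0.5]: (0.0+217.9)/2 × 0.5 = 54.475
  [0.5→1.5]: (217.9+267.1)/2 × 1 = 242.5
  [1.5→2]: (267.1+240.7)/2 × 0.5 = 126.95
  [2→8]: (240.7+34.5)/2 × 6 = 825.6
  [8→12]: (34.5+9.1)/2 × 4 = 87.2
  [12→12.5]: (9.1+7.7)/2 × 0.5 = 4.2
  Sum = 1340.925 µg/L·hr
intramuscular injection tail: 7.7/0.333 = 23.123; AUC_ev,0→∞ = 1340.925 + 23.123 = 1364.048 µg/L·hr
F = (AUC_ev/D_ev)/(AUC_iv/D_iv) = (1364.048/200)/(4861.958/100) = 6.82024/48.61958 = 0.1403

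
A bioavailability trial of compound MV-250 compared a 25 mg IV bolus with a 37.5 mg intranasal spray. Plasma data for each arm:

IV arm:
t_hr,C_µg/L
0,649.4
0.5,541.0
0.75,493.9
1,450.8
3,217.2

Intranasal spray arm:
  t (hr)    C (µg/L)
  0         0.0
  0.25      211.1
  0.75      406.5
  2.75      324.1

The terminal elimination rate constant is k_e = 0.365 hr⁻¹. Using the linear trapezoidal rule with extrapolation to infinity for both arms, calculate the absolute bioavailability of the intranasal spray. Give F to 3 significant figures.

Trapezoidal AUC_0→3 (IV):
  [0→0.5]: (649.4+541.0)/2 × 0.5 = 297.6
  [0.5→0.75]: (541.0+493.9)/2 × 0.25 = 129.3625
  [0.75→1]: (493.9+450.8)/2 × 0.25 = 118.0875
  [1→3]: (450.8+217.2)/2 × 2 = 668.0
  Sum = 1213.05 µg/L·hr
IV tail: 217.2/0.365 = 595.068; AUC_iv,0→∞ = 1213.05 + 595.068 = 1808.118 µg/L·hr
Trapezoidal AUC_0→2.75 (intranasal spray):
  [0→0.25]: (0.0+211.1)/2 × 0.25 = 26.3875
  [0.25→0.75]: (211.1+406.5)/2 × 0.5 = 154.4
  [0.75→2.75]: (406.5+324.1)/2 × 2 = 730.6
  Sum = 911.3875 µg/L·hr
intranasal spray tail: 324.1/0.365 = 887.945; AUC_ev,0→∞ = 911.3875 + 887.945 = 1799.3325 µg/L·hr
F = (AUC_ev/D_ev)/(AUC_iv/D_iv) = (1799.3325/37.5)/(1808.118/25) = 47.9822/72.32472 = 0.6634

F = 0.663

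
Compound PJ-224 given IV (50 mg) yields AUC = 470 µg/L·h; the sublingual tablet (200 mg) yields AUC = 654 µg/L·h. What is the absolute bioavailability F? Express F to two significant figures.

F = (AUC_ev / D_ev) / (AUC_iv / D_iv)
  = (654/200) / (470/50)
  = 3.27 / 9.4 = 0.3479

F = 0.35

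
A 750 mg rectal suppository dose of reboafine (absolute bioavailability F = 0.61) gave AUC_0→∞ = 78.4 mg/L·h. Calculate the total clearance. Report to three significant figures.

CL = F × Dose / AUC_0→∞
   = 0.61 × 750 / 78.4 = 5.83546 L/h

CL = 5.84 L/h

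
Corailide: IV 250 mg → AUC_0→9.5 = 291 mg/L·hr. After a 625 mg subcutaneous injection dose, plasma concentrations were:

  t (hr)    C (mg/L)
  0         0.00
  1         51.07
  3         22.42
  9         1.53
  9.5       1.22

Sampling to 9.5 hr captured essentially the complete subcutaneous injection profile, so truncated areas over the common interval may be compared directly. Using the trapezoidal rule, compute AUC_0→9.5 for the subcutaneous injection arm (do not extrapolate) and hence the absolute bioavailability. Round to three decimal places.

F = 0.236

Trapezoidal AUC_0→9.5 (subcutaneous injection):
  [0→1]: (0.00+51.07)/2 × 1 = 25.535
  [1→3]: (51.07+22.42)/2 × 2 = 73.49
  [3→9]: (22.42+1.53)/2 × 6 = 71.85
  [9→9.5]: (1.53+1.22)/2 × 0.5 = 0.6875
  Sum = 171.5625 mg/L·hr
F = (AUC_ev/D_ev)/(AUC_iv/D_iv) = (171.5625/625)/(291/250) = 0.2745/1.164 = 0.2358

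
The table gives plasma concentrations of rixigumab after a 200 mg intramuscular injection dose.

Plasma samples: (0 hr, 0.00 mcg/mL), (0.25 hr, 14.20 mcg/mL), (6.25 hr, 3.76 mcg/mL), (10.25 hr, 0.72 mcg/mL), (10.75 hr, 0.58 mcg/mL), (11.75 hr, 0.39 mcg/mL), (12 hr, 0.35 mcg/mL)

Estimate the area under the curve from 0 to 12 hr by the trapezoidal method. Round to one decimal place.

AUC = 65.5 mcg/mL·hr

Trapezoidal AUC_0→12:
  [0→0.25]: (0.00+14.20)/2 × 0.25 = 1.775
  [0.25→6.25]: (14.20+3.76)/2 × 6 = 53.88
  [6.25→10.25]: (3.76+0.72)/2 × 4 = 8.96
  [10.25→10.75]: (0.72+0.58)/2 × 0.5 = 0.325
  [10.75→11.75]: (0.58+0.39)/2 × 1 = 0.485
  [11.75→12]: (0.39+0.35)/2 × 0.25 = 0.0925
  Sum = 65.5175 mcg/mL·hr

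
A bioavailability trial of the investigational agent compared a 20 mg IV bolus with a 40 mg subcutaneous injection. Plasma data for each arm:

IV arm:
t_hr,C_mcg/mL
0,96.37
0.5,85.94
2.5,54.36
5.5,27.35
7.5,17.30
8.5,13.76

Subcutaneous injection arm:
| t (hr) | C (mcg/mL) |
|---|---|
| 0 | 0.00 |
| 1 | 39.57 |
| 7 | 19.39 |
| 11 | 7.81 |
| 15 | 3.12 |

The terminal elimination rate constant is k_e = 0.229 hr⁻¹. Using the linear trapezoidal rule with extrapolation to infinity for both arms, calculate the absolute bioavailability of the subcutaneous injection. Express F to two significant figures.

Trapezoidal AUC_0→8.5 (IV):
  [0→0.5]: (96.37+85.94)/2 × 0.5 = 45.5775
  [0.5→2.5]: (85.94+54.36)/2 × 2 = 140.3
  [2.5→5.5]: (54.36+27.35)/2 × 3 = 122.565
  [5.5→7.5]: (27.35+17.30)/2 × 2 = 44.65
  [7.5→8.5]: (17.30+13.76)/2 × 1 = 15.53
  Sum = 368.6225 mcg/mL·hr
IV tail: 13.76/0.229 = 60.087; AUC_iv,0→∞ = 368.6225 + 60.087 = 428.7095 mcg/mL·hr
Trapezoidal AUC_0→15 (subcutaneous injection):
  [0→1]: (0.00+39.57)/2 × 1 = 19.785
  [1→7]: (39.57+19.39)/2 × 6 = 176.88
  [7→11]: (19.39+7.81)/2 × 4 = 54.4
  [11→15]: (7.81+3.12)/2 × 4 = 21.86
  Sum = 272.925 mcg/mL·hr
subcutaneous injection tail: 3.12/0.229 = 13.624; AUC_ev,0→∞ = 272.925 + 13.624 = 286.549 mcg/mL·hr
F = (AUC_ev/D_ev)/(AUC_iv/D_iv) = (286.549/40)/(428.7095/20) = 7.163725/21.435475 = 0.3342

F = 0.33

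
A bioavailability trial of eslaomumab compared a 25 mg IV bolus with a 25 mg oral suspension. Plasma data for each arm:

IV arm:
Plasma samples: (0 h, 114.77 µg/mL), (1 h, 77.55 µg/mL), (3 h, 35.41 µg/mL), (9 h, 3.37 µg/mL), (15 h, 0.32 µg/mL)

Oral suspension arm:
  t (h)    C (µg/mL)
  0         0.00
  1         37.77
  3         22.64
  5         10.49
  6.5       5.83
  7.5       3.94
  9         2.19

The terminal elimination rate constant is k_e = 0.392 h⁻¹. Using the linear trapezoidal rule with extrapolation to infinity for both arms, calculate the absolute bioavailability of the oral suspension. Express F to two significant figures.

Trapezoidal AUC_0→15 (IV):
  [0→1]: (114.77+77.55)/2 × 1 = 96.16
  [1→3]: (77.55+35.41)/2 × 2 = 112.96
  [3→9]: (35.41+3.37)/2 × 6 = 116.34
  [9→15]: (3.37+0.32)/2 × 6 = 11.07
  Sum = 336.53 µg/mL·h
IV tail: 0.32/0.392 = 0.816; AUC_iv,0→∞ = 336.53 + 0.816 = 337.346 µg/mL·h
Trapezoidal AUC_0→9 (oral suspension):
  [0→1]: (0.00+37.77)/2 × 1 = 18.885
  [1→3]: (37.77+22.64)/2 × 2 = 60.41
  [3→5]: (22.64+10.49)/2 × 2 = 33.13
  [5→6.5]: (10.49+5.83)/2 × 1.5 = 12.24
  [6.5→7.5]: (5.83+3.94)/2 × 1 = 4.885
  [7.5→9]: (3.94+2.19)/2 × 1.5 = 4.5975
  Sum = 134.1475 µg/mL·h
oral suspension tail: 2.19/0.392 = 5.587; AUC_ev,0→∞ = 134.1475 + 5.587 = 139.7345 µg/mL·h
F = (AUC_ev/D_ev)/(AUC_iv/D_iv) = (139.7345/25)/(337.346/25) = 5.58938/13.49384 = 0.4142

F = 0.41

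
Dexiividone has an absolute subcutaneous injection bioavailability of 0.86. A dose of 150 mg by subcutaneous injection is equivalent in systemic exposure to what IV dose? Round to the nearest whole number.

Systemic exposure from an extravascular dose = F × D_ev, so the equivalent IV dose is F × D_ev.
D_iv = F × D_ev = 0.86 × 150 = 129 mg

D_iv = 129 mg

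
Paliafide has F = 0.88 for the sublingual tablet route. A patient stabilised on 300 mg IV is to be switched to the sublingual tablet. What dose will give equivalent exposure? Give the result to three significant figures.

D_sublingual = 341 mg

For equal systemic exposure: F × D_ev = D_iv
D_ev = D_iv / F = 300 / 0.88 = 340.909 mg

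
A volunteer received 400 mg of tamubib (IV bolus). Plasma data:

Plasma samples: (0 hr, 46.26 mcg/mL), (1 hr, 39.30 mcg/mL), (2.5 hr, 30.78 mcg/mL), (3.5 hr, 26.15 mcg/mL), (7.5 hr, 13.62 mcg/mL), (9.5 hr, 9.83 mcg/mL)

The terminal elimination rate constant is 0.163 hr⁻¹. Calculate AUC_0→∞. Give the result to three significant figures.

Trapezoidal AUC_0→9.5:
  [0→1]: (46.26+39.30)/2 × 1 = 42.78
  [1→2.5]: (39.30+30.78)/2 × 1.5 = 52.56
  [2.5→3.5]: (30.78+26.15)/2 × 1 = 28.465
  [3.5→7.5]: (26.15+13.62)/2 × 4 = 79.54
  [7.5→9.5]: (13.62+9.83)/2 × 2 = 23.45
  Sum = 226.795 mcg/mL·hr
Extrapolated tail: C_last / k_e = 9.83 / 0.163 = 60.307
AUC_0→∞ = 226.795 + 60.307 = 287.102 mcg/mL·hr

AUC = 287 mcg/mL·hr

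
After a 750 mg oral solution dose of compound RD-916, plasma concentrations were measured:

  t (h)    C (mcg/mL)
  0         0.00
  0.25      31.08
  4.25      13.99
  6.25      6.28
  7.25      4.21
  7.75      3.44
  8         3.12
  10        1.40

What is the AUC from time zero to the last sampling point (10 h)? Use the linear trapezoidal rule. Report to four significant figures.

AUC = 126.8 mcg/mL·h

Trapezoidal AUC_0→10:
  [0→0.25]: (0.00+31.08)/2 × 0.25 = 3.885
  [0.25→4.25]: (31.08+13.99)/2 × 4 = 90.14
  [4.25→6.25]: (13.99+6.28)/2 × 2 = 20.27
  [6.25→7.25]: (6.28+4.21)/2 × 1 = 5.245
  [7.25→7.75]: (4.21+3.44)/2 × 0.5 = 1.9125
  [7.75→8]: (3.44+3.12)/2 × 0.25 = 0.82
  [8→10]: (3.12+1.40)/2 × 2 = 4.52
  Sum = 126.7925 mcg/mL·h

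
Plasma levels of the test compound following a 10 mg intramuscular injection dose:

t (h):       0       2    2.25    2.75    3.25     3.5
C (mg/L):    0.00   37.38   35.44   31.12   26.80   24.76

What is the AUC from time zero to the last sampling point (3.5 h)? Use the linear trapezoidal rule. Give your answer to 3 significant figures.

Trapezoidal AUC_0→3.5:
  [0→2]: (0.00+37.38)/2 × 2 = 37.38
  [2→2.25]: (37.38+35.44)/2 × 0.25 = 9.1025
  [2.25→2.75]: (35.44+31.12)/2 × 0.5 = 16.64
  [2.75→3.25]: (31.12+26.80)/2 × 0.5 = 14.48
  [3.25→3.5]: (26.80+24.76)/2 × 0.25 = 6.445
  Sum = 84.0475 mg/L·h

AUC = 84.0 mg/L·h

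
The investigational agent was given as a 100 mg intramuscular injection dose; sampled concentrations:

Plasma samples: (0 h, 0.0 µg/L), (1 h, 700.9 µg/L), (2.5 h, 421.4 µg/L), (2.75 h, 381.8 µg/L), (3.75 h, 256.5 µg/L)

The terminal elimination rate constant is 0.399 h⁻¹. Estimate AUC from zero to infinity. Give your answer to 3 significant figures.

AUC = 2250 µg/L·h

Trapezoidal AUC_0→3.75:
  [0→1]: (0.0+700.9)/2 × 1 = 350.45
  [1→2.5]: (700.9+421.4)/2 × 1.5 = 841.725
  [2.5→2.75]: (421.4+381.8)/2 × 0.25 = 100.4
  [2.75→3.75]: (381.8+256.5)/2 × 1 = 319.15
  Sum = 1611.725 µg/L·h
Extrapolated tail: C_last / k_e = 256.5 / 0.399 = 642.857
AUC_0→∞ = 1611.725 + 642.857 = 2254.582 µg/L·h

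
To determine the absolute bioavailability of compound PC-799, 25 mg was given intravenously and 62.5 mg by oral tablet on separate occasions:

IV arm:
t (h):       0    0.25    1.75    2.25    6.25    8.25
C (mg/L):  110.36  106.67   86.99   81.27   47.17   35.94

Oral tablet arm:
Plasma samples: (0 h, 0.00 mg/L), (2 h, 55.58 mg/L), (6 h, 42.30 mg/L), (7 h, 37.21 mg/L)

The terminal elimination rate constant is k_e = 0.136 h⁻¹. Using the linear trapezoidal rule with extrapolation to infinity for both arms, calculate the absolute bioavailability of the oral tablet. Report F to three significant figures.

Trapezoidal AUC_0→8.25 (IV):
  [0→0.25]: (110.36+106.67)/2 × 0.25 = 27.12875
  [0.25→1.75]: (106.67+86.99)/2 × 1.5 = 145.245
  [1.75→2.25]: (86.99+81.27)/2 × 0.5 = 42.065
  [2.25→6.25]: (81.27+47.17)/2 × 4 = 256.88
  [6.25→8.25]: (47.17+35.94)/2 × 2 = 83.11
  Sum = 554.42875 mg/L·h
IV tail: 35.94/0.136 = 264.265; AUC_iv,0→∞ = 554.42875 + 264.265 = 818.69375 mg/L·h
Trapezoidal AUC_0→7 (oral tablet):
  [0→2]: (0.00+55.58)/2 × 2 = 55.58
  [2→6]: (55.58+42.30)/2 × 4 = 195.76
  [6→7]: (42.30+37.21)/2 × 1 = 39.755
  Sum = 291.095 mg/L·h
oral tablet tail: 37.21/0.136 = 273.603; AUC_ev,0→∞ = 291.095 + 273.603 = 564.698 mg/L·h
F = (AUC_ev/D_ev)/(AUC_iv/D_iv) = (564.698/62.5)/(818.69375/25) = 9.035168/32.74775 = 0.2759

F = 0.276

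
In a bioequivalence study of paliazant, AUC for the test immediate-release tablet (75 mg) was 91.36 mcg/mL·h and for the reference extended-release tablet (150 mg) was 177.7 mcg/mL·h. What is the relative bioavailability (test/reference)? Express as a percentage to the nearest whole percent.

F_rel = 103%

F_rel = (AUC_test/D_test) / (AUC_ref/D_ref)
      = (91.36/75) / (177.7/150)
      = 1.21813 / 1.18467 = 1.0282 = 102.82%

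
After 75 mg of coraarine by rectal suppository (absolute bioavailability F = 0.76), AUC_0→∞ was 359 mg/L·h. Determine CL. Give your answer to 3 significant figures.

CL = 0.159 L/h

CL = F × Dose / AUC_0→∞
   = 0.76 × 75 / 359 = 0.158774 L/h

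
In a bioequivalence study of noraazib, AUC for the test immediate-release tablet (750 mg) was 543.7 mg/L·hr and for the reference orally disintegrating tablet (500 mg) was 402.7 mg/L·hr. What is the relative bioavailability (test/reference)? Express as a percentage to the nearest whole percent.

F_rel = 90%

F_rel = (AUC_test/D_test) / (AUC_ref/D_ref)
      = (543.7/750) / (402.7/500)
      = 0.724933 / 0.8054 = 0.9001 = 90.01%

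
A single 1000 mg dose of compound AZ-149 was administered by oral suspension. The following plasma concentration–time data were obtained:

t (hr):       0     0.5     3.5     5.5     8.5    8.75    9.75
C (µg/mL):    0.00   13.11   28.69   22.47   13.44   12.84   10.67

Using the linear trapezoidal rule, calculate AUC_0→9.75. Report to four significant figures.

Trapezoidal AUC_0→9.75:
  [0→0.5]: (0.00+13.11)/2 × 0.5 = 3.2775
  [0.5→3.5]: (13.11+28.69)/2 × 3 = 62.7
  [3.5→5.5]: (28.69+22.47)/2 × 2 = 51.16
  [5.5→8.5]: (22.47+13.44)/2 × 3 = 53.865
  [8.5→8.75]: (13.44+12.84)/2 × 0.25 = 3.285
  [8.75→9.75]: (12.84+10.67)/2 × 1 = 11.755
  Sum = 186.0425 µg/mL·hr

AUC = 186.0 µg/mL·hr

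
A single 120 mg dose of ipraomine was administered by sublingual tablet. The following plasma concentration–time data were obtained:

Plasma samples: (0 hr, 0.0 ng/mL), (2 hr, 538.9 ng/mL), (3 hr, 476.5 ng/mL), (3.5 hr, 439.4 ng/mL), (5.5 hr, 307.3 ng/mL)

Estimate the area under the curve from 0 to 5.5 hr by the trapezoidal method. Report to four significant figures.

Trapezoidal AUC_0→5.5:
  [0→2]: (0.0+538.9)/2 × 2 = 538.9
  [2→3]: (538.9+476.5)/2 × 1 = 507.7
  [3→3.5]: (476.5+439.4)/2 × 0.5 = 228.975
  [3.5→5.5]: (439.4+307.3)/2 × 2 = 746.7
  Sum = 2022.275 ng/mL·hr

AUC = 2022 ng/mL·hr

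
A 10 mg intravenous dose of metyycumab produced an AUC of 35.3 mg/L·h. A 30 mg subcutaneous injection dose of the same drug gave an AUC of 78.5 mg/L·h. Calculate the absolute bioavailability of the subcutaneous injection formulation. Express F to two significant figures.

F = (AUC_ev / D_ev) / (AUC_iv / D_iv)
  = (78.5/30) / (35.3/10)
  = 2.61667 / 3.53 = 0.7413

F = 0.74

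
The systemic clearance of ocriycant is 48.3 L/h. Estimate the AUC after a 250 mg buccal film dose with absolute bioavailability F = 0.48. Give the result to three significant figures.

AUC = 2.48 mg/L·h

AUC_0→∞ = F × Dose / CL
        = 0.48 × 250 / 48.3 = 2.48447 mg/L·h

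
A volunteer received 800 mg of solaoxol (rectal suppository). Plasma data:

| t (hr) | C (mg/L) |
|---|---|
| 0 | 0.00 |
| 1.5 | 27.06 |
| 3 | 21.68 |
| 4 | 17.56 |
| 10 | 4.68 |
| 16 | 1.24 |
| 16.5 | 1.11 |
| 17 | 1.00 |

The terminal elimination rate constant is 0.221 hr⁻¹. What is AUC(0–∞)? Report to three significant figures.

AUC = 167 mg/L·hr

Trapezoidal AUC_0→17:
  [0→1.5]: (0.00+27.06)/2 × 1.5 = 20.295
  [1.5→3]: (27.06+21.68)/2 × 1.5 = 36.555
  [3→4]: (21.68+17.56)/2 × 1 = 19.62
  [4→10]: (17.56+4.68)/2 × 6 = 66.72
  [10→16]: (4.68+1.24)/2 × 6 = 17.76
  [16→16.5]: (1.24+1.11)/2 × 0.5 = 0.5875
  [16.5→17]: (1.11+1.00)/2 × 0.5 = 0.5275
  Sum = 162.065 mg/L·hr
Extrapolated tail: C_last / k_e = 1.00 / 0.221 = 4.525
AUC_0→∞ = 162.065 + 4.525 = 166.59 mg/L·hr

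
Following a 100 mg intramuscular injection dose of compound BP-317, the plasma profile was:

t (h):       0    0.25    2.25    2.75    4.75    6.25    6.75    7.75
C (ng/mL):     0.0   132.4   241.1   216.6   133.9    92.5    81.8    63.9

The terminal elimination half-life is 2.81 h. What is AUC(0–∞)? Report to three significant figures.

Trapezoidal AUC_0→7.75:
  [0→0.25]: (0.0+132.4)/2 × 0.25 = 16.55
  [0.25→2.25]: (132.4+241.1)/2 × 2 = 373.5
  [2.25→2.75]: (241.1+216.6)/2 × 0.5 = 114.425
  [2.75→4.75]: (216.6+133.9)/2 × 2 = 350.5
  [4.75→6.25]: (133.9+92.5)/2 × 1.5 = 169.8
  [6.25→6.75]: (92.5+81.8)/2 × 0.5 = 43.575
  [6.75→7.75]: (81.8+63.9)/2 × 1 = 72.85
  Sum = 1141.2 ng/mL·h
k_e = ln2 / t½ = 0.693147 / 2.81 = 0.2467 h^-1
Extrapolated tail: C_last / k_e = 63.9 / 0.2467 = 259.019
AUC_0→∞ = 1141.2 + 259.019 = 1400.219 ng/mL·h

AUC = 1400 ng/mL·h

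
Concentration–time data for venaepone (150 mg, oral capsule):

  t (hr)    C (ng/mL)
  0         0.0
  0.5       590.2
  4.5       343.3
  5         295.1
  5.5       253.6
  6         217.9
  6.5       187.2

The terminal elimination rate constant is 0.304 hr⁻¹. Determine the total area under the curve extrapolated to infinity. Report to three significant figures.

Trapezoidal AUC_0→6.5:
  [0→0.5]: (0.0+590.2)/2 × 0.5 = 147.55
  [0.5→4.5]: (590.2+343.3)/2 × 4 = 1867.0
  [4.5→5]: (343.3+295.1)/2 × 0.5 = 159.6
  [5→5.5]: (295.1+253.6)/2 × 0.5 = 137.175
  [5.5→6]: (253.6+217.9)/2 × 0.5 = 117.875
  [6→6.5]: (217.9+187.2)/2 × 0.5 = 101.275
  Sum = 2530.475 ng/mL·hr
Extrapolated tail: C_last / k_e = 187.2 / 0.304 = 615.789
AUC_0→∞ = 2530.475 + 615.789 = 3146.264 ng/mL·hr

AUC = 3150 ng/mL·hr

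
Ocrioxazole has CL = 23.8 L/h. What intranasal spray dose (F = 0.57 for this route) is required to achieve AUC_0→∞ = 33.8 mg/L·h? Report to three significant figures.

Dose = 1410 mg

Dose = CL × AUC_0→∞ / F
     = 23.8 × 33.8 / 0.57 = 1411.3 mg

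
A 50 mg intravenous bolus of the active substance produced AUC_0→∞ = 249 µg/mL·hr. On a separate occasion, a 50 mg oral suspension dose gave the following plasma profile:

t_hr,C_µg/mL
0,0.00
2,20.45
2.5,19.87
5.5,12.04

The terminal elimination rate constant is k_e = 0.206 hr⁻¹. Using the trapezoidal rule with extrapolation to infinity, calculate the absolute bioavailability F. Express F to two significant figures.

F = 0.55

Trapezoidal AUC_0→5.5 (oral suspension):
  [0→2]: (0.00+20.45)/2 × 2 = 20.45
  [2→2.5]: (20.45+19.87)/2 × 0.5 = 10.08
  [2.5→5.5]: (19.87+12.04)/2 × 3 = 47.865
  Sum = 78.395 µg/mL·hr
Tail: C_last/k_e = 12.04/0.206 = 58.447
AUC_0→∞ (oral suspension) = 78.395 + 58.447 = 136.842 µg/mL·hr
F = (AUC_ev/D_ev)/(AUC_iv/D_iv) = (136.842/50)/(249/50) = 2.73684/4.98 = 0.5496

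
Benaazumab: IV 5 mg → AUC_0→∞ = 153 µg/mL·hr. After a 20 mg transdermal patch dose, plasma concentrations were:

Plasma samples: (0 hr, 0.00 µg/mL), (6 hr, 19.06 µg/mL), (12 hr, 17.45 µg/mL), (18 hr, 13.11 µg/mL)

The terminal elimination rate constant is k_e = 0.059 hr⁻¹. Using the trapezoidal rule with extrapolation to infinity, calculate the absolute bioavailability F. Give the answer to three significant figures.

F = 0.785

Trapezoidal AUC_0→18 (transdermal patch):
  [0→6]: (0.00+19.06)/2 × 6 = 57.18
  [6→12]: (19.06+17.45)/2 × 6 = 109.53
  [12→18]: (17.45+13.11)/2 × 6 = 91.68
  Sum = 258.39 µg/mL·hr
Tail: C_last/k_e = 13.11/0.059 = 222.203
AUC_0→∞ (transdermal patch) = 258.39 + 222.203 = 480.593 µg/mL·hr
F = (AUC_ev/D_ev)/(AUC_iv/D_iv) = (480.593/20)/(153/5) = 24.02965/30.6 = 0.7853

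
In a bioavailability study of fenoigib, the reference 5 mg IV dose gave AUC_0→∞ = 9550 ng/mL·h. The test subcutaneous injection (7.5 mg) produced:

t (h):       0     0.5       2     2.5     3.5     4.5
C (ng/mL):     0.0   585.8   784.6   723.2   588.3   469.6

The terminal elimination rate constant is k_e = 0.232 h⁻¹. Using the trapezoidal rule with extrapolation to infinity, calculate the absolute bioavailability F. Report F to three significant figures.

F = 0.332

Trapezoidal AUC_0→4.5 (subcutaneous injection):
  [0→0.5]: (0.0+585.8)/2 × 0.5 = 146.45
  [0.5→2]: (585.8+784.6)/2 × 1.5 = 1027.8
  [2→2.5]: (784.6+723.2)/2 × 0.5 = 376.95
  [2.5→3.5]: (723.2+588.3)/2 × 1 = 655.75
  [3.5→4.5]: (588.3+469.6)/2 × 1 = 528.95
  Sum = 2735.9 ng/mL·h
Tail: C_last/k_e = 469.6/0.232 = 2024.138
AUC_0→∞ (subcutaneous injection) = 2735.9 + 2024.138 = 4760.038 ng/mL·h
F = (AUC_ev/D_ev)/(AUC_iv/D_iv) = (4760.038/7.5)/(9550/5) = 634.672/1910 = 0.3323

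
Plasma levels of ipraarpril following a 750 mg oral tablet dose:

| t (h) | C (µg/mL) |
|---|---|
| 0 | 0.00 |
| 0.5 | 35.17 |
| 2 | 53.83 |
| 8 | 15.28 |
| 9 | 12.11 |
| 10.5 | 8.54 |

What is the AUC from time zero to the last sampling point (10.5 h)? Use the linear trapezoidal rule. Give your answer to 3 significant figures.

Trapezoidal AUC_0→10.5:
  [0→0.5]: (0.00+35.17)/2 × 0.5 = 8.7925
  [0.5→2]: (35.17+53.83)/2 × 1.5 = 66.75
  [2→8]: (53.83+15.28)/2 × 6 = 207.33
  [8→9]: (15.28+12.11)/2 × 1 = 13.695
  [9→10.5]: (12.11+8.54)/2 × 1.5 = 15.4875
  Sum = 312.055 µg/mL·h

AUC = 312 µg/mL·h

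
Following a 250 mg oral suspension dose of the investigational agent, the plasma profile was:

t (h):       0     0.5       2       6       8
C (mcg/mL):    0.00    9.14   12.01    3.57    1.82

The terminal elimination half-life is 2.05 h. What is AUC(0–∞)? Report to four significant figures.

Trapezoidal AUC_0→8:
  [0→0.5]: (0.00+9.14)/2 × 0.5 = 2.285
  [0.5→2]: (9.14+12.01)/2 × 1.5 = 15.8625
  [2→6]: (12.01+3.57)/2 × 4 = 31.16
  [6→8]: (3.57+1.82)/2 × 2 = 5.39
  Sum = 54.6975 mcg/mL·h
k_e = ln2 / t½ = 0.693147 / 2.05 = 0.3381 h^-1
Extrapolated tail: C_last / k_e = 1.82 / 0.3381 = 5.383
AUC_0→∞ = 54.6975 + 5.383 = 60.0805 mcg/mL·h

AUC = 60.08 mcg/mL·h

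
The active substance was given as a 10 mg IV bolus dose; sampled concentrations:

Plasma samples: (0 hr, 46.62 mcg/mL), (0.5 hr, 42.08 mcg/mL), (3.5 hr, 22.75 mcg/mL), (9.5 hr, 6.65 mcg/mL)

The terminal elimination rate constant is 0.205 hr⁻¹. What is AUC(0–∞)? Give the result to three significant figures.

AUC = 240 mcg/mL·hr

Trapezoidal AUC_0→9.5:
  [0→0.5]: (46.62+42.08)/2 × 0.5 = 22.175
  [0.5→3.5]: (42.08+22.75)/2 × 3 = 97.245
  [3.5→9.5]: (22.75+6.65)/2 × 6 = 88.2
  Sum = 207.62 mcg/mL·hr
Extrapolated tail: C_last / k_e = 6.65 / 0.205 = 32.439
AUC_0→∞ = 207.62 + 32.439 = 240.059 mcg/mL·hr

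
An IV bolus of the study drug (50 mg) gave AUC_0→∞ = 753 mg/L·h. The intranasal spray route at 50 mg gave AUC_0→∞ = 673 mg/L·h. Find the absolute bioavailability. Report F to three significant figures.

F = 0.894

F = (AUC_ev / D_ev) / (AUC_iv / D_iv)
  = (673/50) / (753/50)
  = 13.46 / 15.06 = 0.8938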